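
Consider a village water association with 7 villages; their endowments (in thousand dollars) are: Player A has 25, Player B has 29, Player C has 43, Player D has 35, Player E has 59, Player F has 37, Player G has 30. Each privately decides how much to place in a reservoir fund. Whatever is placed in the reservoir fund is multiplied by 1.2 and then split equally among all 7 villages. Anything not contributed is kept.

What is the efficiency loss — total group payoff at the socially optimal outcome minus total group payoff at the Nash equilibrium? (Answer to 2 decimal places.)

The private return per contributed unit is 1.2/7 = 0.1714 < 1 for every player regardless of endowment, so the Nash equilibrium is zero contribution and the group total is Σ E_j = 25 + 29 + 43 + 35 + 59 + 37 + 30 = 258.
Each contributed unit returns 1.200 to the group, so the social optimum is full contribution by everyone: group total = 1.200 × 258 = 309.60.
Efficiency loss = (1.200 − 1) × 258 = 51.60.

51.60 thousand dollars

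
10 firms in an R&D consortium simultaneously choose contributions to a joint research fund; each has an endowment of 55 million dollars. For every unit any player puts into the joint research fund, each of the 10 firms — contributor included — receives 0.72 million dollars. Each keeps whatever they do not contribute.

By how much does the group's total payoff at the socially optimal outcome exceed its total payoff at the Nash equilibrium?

The private return per contributed unit is 0.72 < 1, so contributing 0 is dominant for every player. At the Nash equilibrium everyone keeps their 55, and the group total is 10 × 55 = 550.
Each contributed unit returns 7.200 to the group as a whole (0.72 to each of 10 players), which exceeds 1, so the social optimum is full contribution: group total = 7.200 × 550 = 3960.00.
Efficiency loss = 3960.00 − 550 = 3410.00.

3410.00 million dollars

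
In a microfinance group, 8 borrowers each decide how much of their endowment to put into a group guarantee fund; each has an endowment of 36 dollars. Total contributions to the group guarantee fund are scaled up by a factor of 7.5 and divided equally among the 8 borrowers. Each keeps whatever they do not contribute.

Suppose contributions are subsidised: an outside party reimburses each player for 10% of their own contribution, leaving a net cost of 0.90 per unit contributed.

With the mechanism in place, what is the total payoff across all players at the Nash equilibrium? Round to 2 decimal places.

2188.80 dollars

With the mechanism, a contributed unit returns (7.5/8) / 0.90 = 1.0417 per unit of net cost to the contributor — now above 1 — so contributing fully is weakly dominant for every player.
So the Nash equilibrium is full contribution by all 8; the group earns 8 × (36 × 0.10 + 7.5 × 36) = 2188.80.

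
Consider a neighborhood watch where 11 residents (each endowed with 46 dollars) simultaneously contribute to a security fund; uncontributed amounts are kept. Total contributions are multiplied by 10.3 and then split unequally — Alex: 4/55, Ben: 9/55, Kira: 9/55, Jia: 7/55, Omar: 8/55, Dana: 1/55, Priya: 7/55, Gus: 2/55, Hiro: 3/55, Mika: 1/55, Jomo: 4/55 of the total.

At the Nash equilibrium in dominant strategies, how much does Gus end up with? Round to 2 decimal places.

132.15 dollars

Player j's private return per contributed unit is 10.3 × (j's share). Contributing is weakly dominant for j when that share is at least 1/10.3 = 0.0971, and contributing 0 is dominant otherwise.
The shares above 0.0971 belong to Ben, Kira, Jia, Omar and Priya, contributing 46 each; the remaining 6 contribute 0. Total contributed: 230.
Gus keeps 46 and receives 10.3 × 230 × 2/55 = 86.15 from the security fund, for a payoff of 132.15.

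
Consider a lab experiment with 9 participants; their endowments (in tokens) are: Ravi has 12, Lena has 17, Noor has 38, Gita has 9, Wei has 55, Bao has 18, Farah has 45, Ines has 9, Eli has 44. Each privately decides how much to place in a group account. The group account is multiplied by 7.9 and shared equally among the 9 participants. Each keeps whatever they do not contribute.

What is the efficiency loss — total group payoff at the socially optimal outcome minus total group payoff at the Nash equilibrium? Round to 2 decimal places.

1704.30 tokens

The private return per contributed unit is 7.9/9 = 0.8778 < 1 for every player regardless of endowment, so the Nash equilibrium is zero contribution and the group total is Σ E_j = 12 + 17 + 38 + 9 + 55 + 18 + 45 + 9 + 44 = 247.
Each contributed unit returns 7.900 to the group, so the social optimum is full contribution by everyone: group total = 7.900 × 247 = 1951.30.
Efficiency loss = (7.900 − 1) × 247 = 1704.30.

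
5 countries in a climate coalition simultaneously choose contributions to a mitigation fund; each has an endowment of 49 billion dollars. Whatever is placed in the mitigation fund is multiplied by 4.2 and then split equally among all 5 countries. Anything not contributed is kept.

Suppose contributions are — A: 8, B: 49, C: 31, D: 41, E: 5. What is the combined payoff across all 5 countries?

Total contributed: 8 + 49 + 31 + 41 + 5 = 134; total kept: 5 × 49 − 134 = 111.
The mitigation fund pays out 4.2 × 134 = 562.80 in aggregate.
Group total = 111 + 562.80 = 673.80.

673.80 billion dollars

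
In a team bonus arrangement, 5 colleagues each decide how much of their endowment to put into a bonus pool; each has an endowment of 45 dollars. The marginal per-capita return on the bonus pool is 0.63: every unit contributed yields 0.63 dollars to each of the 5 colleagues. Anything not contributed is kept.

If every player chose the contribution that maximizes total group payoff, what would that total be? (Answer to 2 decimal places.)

708.75 dollars

Each contributed unit returns 3.150 to the group as a whole (0.63 to each of 5 players), which exceeds 1, so the social optimum is full contribution: group total = 3.150 × 225 = 708.75.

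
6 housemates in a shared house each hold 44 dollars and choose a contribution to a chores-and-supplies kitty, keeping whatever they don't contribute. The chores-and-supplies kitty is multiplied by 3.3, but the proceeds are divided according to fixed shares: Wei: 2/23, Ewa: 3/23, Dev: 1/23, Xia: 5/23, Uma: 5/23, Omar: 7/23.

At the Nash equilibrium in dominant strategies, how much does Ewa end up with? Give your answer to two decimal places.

Player j's private return per contributed unit is 3.3 × (j's share). Contributing is weakly dominant for j when that share is at least 1/3.3 = 0.3030, and contributing 0 is dominant otherwise.
Only Omar (7/23) clears that bar, contributing 44; the remaining 5 contribute 0. Total contributed: 44.
Ewa keeps 44 and receives 3.3 × 44 × 3/23 = 18.94 from the chores-and-supplies kitty, for a payoff of 62.94.

62.94 dollars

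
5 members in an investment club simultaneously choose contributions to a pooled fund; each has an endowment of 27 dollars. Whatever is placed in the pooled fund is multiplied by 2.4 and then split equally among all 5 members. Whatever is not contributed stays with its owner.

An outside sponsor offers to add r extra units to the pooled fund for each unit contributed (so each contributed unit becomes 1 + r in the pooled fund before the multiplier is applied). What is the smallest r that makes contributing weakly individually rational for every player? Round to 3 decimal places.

1.083

With matching at rate r, one contributed unit becomes (1 + r) in the pooled fund and returns 2.4 × (1 + r) / 5 to the contributor.
Setting this equal to 1: 1 + r = 5/2.4 = 2.0833.
So the minimum matching rate is r = 2.0833 − 1 = 1.083.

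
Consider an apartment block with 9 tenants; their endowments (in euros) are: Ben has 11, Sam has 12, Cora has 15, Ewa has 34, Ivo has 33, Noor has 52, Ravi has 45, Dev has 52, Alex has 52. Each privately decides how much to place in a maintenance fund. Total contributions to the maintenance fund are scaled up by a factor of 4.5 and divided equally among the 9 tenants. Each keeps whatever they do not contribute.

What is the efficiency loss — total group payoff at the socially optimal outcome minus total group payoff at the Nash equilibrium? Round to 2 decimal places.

1071.00 euros

The private return per contributed unit is 4.5/9 = 0.5000 < 1 for every player regardless of endowment, so the Nash equilibrium is zero contribution and the group total is Σ E_j = 11 + 12 + 15 + 34 + 33 + 52 + 45 + 52 + 52 = 306.
Each contributed unit returns 4.500 to the group, so the social optimum is full contribution by everyone: group total = 4.500 × 306 = 1377.00.
Efficiency loss = (4.500 − 1) × 306 = 1071.00.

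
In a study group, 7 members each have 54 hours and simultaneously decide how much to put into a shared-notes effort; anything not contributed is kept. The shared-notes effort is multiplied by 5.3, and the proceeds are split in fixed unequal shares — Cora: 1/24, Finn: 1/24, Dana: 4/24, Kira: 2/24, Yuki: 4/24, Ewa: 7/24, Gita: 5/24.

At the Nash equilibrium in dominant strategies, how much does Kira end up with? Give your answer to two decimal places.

For player j, contributing a unit is worthwhile iff 5.3 × (j's share) ≥ 1, i.e. iff j's share is at least 0.1887.
Ewa and Gita are above the threshold, contributing 54 each; the remaining 5 contribute 0. Total contributed: 108.
Kira keeps 54 and receives 5.3 × 108 × 2/24 = 47.70 from the shared-notes effort, for a payoff of 101.70.

101.70 hours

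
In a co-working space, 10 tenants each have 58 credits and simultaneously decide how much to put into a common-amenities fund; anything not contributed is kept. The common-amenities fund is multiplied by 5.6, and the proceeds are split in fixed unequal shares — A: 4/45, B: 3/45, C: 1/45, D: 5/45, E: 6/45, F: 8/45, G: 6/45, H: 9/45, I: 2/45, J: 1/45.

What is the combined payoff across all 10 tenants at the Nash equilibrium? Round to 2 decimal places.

846.80 credits

Player j's private return per contributed unit is 5.6 × (j's share). Contributing is weakly dominant for j when that share is at least 1/5.6 = 0.1786, and contributing 0 is dominant otherwise.
H alone (share 9/45) is above the threshold, contributing 58; the remaining 9 contribute 0. Total contributed: 58.
The common-amenities fund pays out 5.6 × 58 = 324.80 in total (split across the unequal shares, but the aggregate is all that matters for the group sum).
The 9 free-riders keep 58 each, adding 522. Group total = 522 + 324.80 = 846.80.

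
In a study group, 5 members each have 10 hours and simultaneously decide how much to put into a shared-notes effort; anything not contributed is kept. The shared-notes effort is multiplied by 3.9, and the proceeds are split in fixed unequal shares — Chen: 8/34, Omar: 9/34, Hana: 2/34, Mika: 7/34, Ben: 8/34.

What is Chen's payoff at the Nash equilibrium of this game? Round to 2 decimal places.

19.18 hours

For player j, contributing a unit is worthwhile iff 3.9 × (j's share) ≥ 1, i.e. iff j's share is at least 0.2564.
The only share above 0.2564 is Omar's 9/34, contributing 10; the remaining 4 contribute 0. Total contributed: 10.
Chen keeps 10 and receives 3.9 × 10 × 8/34 = 9.18 from the shared-notes effort, for a payoff of 19.18.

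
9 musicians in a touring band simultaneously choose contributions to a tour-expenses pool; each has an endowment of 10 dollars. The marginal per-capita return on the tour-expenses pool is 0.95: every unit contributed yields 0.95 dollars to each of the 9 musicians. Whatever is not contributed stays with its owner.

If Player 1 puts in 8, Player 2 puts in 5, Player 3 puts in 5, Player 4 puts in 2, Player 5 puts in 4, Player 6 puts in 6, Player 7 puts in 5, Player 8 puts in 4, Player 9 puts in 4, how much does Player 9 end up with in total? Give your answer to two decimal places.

Total contributed: 8 + 5 + 5 + 2 + 4 + 6 + 5 + 4 + 4 = 43.
Each receives 0.95 × 43 = 40.85 from the tour-expenses pool.
Player 9 keeps 10 − 4 = 6, so Player 9's payoff is 6 + 40.85 = 46.85.

46.85 dollars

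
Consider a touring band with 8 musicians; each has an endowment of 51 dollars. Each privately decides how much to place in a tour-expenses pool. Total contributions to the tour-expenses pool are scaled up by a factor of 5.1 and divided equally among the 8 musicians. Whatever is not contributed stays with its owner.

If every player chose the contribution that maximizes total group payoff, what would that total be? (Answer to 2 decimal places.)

Each contributed unit returns 5.100 to the group as a whole (0.6375 to each of 8 players), which exceeds 1, so the social optimum is full contribution: group total = 5.100 × 408 = 2080.80.

2080.80 dollars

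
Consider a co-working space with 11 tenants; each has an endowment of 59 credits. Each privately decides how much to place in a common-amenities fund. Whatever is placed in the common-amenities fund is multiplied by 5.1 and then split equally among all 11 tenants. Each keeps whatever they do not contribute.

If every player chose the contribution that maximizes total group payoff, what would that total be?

Each contributed unit returns 5.100 to the group as a whole (0.4636 to each of 11 players), which exceeds 1, so the social optimum is full contribution: group total = 5.100 × 649 = 3309.90.

3309.90 credits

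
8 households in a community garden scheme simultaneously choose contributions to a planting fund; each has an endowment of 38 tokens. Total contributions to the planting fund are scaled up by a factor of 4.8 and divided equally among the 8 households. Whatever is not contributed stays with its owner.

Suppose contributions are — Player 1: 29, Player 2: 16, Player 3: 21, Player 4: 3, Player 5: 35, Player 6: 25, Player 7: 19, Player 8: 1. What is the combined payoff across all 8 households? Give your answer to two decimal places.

870.20 tokens

Total contributed: 29 + 16 + 21 + 3 + 35 + 25 + 19 + 1 = 149; total kept: 8 × 38 − 149 = 155.
The planting fund pays out 4.8 × 149 = 715.20 in aggregate.
Group total = 155 + 715.20 = 870.20.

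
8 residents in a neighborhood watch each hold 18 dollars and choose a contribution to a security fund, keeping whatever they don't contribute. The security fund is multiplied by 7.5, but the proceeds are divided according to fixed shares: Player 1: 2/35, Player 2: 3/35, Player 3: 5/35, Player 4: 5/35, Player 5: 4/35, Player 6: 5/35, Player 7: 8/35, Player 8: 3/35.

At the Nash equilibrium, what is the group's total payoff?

For player j, contributing a unit is worthwhile iff 7.5 × (j's share) ≥ 1, i.e. iff j's share is at least 0.1333.
Player 3, Player 4, Player 6 and Player 7 are above the threshold, contributing 18 each; the remaining 4 contribute 0. Total contributed: 72.
The security fund pays out 7.5 × 72 = 540.00 in total (split across the unequal shares, but the aggregate is all that matters for the group sum).
The 4 free-riders keep 18 each, adding 72. Group total = 72 + 540.00 = 612.00.

612.00 dollars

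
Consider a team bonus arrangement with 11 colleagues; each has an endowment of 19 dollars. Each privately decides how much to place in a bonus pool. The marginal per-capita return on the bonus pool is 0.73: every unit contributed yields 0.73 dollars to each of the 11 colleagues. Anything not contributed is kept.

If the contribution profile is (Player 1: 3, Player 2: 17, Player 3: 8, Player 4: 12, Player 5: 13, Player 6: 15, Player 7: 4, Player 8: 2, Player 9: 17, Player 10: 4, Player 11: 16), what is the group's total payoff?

Total contributed: 3 + 17 + 8 + 12 + 13 + 15 + 4 + 2 + 17 + 4 + 16 = 111; total kept: 11 × 19 − 111 = 98.
The bonus pool pays out 0.73 × 11 × 111 = 891.33 in aggregate.
Group total = 98 + 891.33 = 989.33.

989.33 dollars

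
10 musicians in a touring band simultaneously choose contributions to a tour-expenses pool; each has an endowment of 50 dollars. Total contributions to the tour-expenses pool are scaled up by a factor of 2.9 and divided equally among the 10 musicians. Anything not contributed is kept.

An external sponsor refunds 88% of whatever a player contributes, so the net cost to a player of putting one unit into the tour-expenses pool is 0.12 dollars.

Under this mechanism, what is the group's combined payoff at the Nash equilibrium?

Under the mechanism each unit contributed yields (2.9/10) / 0.12 = 2.4167 back to its contributor per unit of net cost, which exceeds 1, making full contribution the dominant choice for everyone.
At the Nash equilibrium everyone contributes 50. Group total payoff = 10 × (50 × 0.88 + 2.9 × 50) = 1890.00.

1890.00 dollars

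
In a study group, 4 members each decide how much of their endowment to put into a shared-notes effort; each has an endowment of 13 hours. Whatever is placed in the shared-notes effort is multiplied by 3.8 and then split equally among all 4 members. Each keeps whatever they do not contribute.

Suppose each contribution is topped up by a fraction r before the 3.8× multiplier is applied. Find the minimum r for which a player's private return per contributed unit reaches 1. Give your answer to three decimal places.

0.053

With matching at rate r, one contributed unit becomes (1 + r) in the shared-notes effort and returns 3.8 × (1 + r) / 4 to the contributor.
Setting this equal to 1: 1 + r = 4/3.8 = 1.0526.
So the minimum matching rate is r = 1.0526 − 1 = 0.053.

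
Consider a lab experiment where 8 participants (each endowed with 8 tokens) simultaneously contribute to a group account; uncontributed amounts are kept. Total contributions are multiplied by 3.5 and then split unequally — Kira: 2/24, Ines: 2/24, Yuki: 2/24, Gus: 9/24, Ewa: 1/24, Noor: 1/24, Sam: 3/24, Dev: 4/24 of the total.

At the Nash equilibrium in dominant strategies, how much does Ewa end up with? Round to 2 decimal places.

Player j's private return per contributed unit is 3.5 × (j's share). Contributing is weakly dominant for j when that share is at least 1/3.5 = 0.2857, and contributing 0 is dominant otherwise.
Gus alone (share 9/24) is above the threshold, contributing 8; the remaining 7 contribute 0. Total contributed: 8.
Ewa keeps 8 and receives 3.5 × 8 × 1/24 = 1.17 from the group account, for a payoff of 9.17.

9.17 tokens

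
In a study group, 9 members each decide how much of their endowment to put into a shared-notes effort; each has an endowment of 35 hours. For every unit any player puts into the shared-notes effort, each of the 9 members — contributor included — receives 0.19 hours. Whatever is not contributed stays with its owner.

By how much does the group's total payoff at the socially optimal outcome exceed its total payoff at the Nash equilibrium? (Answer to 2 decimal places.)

The private return per contributed unit is 0.19 < 1, so contributing 0 is dominant for every player. At the Nash equilibrium everyone keeps their 35, and the group total is 9 × 35 = 315.
Each contributed unit returns 1.710 to the group as a whole (0.19 to each of 9 players), which exceeds 1, so the social optimum is full contribution: group total = 1.710 × 315 = 538.65.
Efficiency loss = 538.65 − 315 = 223.65.

223.65 hours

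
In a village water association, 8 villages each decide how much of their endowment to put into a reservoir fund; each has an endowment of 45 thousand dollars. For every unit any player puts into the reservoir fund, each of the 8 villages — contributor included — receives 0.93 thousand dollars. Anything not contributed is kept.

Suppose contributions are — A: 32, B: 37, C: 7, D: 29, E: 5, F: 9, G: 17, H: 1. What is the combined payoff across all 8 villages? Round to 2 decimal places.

1242.28 thousand dollars

Total contributed: 32 + 37 + 7 + 29 + 5 + 9 + 17 + 1 = 137; total kept: 8 × 45 − 137 = 223.
The reservoir fund pays out 0.93 × 8 × 137 = 1019.28 in aggregate.
Group total = 223 + 1019.28 = 1242.28.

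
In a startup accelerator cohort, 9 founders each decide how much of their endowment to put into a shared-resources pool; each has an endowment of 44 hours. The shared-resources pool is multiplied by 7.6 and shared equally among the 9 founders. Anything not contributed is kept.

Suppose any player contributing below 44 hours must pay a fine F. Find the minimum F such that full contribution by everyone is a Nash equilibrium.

6.84 hours

Given the others contribute fully, the best deviation is to contribute 0 (any partial contribution still incurs the fine and gives up units whose private return 0.8444 is below 1).
Deviating from 44 to 0 saves 44 hours but forfeits the deviator's share of the drop in the shared-resources pool: 7.6/9 × 44 = 37.16.
So the deviation gain is 44 − 37.16 = 6.84, and the fine must be at least 6.84 hours to wipe it out.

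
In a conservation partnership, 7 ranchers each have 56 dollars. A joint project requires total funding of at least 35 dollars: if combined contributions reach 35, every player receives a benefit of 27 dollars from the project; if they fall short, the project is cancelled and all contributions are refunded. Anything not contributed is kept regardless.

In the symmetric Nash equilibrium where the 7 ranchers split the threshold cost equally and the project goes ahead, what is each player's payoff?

Equal share of the threshold: 35/7 = 5.
At this profile no one gains by cutting their contribution: any cut drops the total below 35, the project is cancelled, contributions are refunded, and the deviator ends with 56, which is less than 56 − 5 + 27 = 78. Contributing more than 5 just wastes the excess. So contributing exactly 5 is a best response.
Each player's payoff: 56 − 5 + 27 = 78.

78 dollars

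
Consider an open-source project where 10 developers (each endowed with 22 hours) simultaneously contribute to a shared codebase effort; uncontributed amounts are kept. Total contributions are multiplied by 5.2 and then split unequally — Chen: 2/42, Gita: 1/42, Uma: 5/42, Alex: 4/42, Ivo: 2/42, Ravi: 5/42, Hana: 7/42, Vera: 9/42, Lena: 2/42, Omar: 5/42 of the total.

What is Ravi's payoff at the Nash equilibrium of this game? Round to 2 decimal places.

Player j's private return per contributed unit is 5.2 × (j's share). Contributing is weakly dominant for j when that share is at least 1/5.2 = 0.1923, and contributing 0 is dominant otherwise.
The only share above 0.1923 is Vera's 9/42, contributing 22; the remaining 9 contribute 0. Total contributed: 22.
Ravi keeps 22 and receives 5.2 × 22 × 5/42 = 13.62 from the shared codebase effort, for a payoff of 35.62.

35.62 hours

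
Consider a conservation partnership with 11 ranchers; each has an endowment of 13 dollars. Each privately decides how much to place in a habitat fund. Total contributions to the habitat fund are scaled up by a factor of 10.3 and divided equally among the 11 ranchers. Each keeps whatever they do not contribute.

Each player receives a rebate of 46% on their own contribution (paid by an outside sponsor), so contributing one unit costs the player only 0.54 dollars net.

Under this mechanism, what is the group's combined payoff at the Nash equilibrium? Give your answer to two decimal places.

With the mechanism, a contributed unit returns (10.3/11) / 0.54 = 1.7340 per unit of net cost to the contributor — now above 1 — so contributing fully is weakly dominant for every player.
So the Nash equilibrium is full contribution by all 11; the group earns 11 × (13 × 0.46 + 10.3 × 13) = 1538.68.

1538.68 dollars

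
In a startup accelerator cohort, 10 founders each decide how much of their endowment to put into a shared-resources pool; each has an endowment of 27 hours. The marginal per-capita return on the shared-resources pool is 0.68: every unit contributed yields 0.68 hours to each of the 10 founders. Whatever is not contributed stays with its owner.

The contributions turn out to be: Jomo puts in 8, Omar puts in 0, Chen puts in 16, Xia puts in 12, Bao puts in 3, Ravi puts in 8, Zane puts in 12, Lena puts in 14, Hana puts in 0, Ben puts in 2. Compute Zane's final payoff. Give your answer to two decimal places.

Total contributed: 8 + 0 + 16 + 12 + 3 + 8 + 12 + 14 + 0 + 2 = 75.
Each receives 0.68 × 75 = 51.00 from the shared-resources pool.
Zane keeps 27 − 12 = 15, so Zane's payoff is 15 + 51.00 = 66.00.

66.00 hours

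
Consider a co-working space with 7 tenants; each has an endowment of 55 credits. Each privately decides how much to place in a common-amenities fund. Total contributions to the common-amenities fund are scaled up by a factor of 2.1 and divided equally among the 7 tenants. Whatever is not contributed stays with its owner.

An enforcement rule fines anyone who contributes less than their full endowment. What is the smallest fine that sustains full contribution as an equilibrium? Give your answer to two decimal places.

Given the others contribute fully, the best deviation is to contribute 0 (any partial contribution still incurs the fine and gives up units whose private return 0.3000 is below 1).
Deviating from 55 to 0 saves 55 credits but forfeits the deviator's share of the drop in the common-amenities fund: 2.1/7 × 55 = 16.50.
So the deviation gain is 55 − 16.50 = 38.50, and the fine must be at least 38.50 credits to wipe it out.

38.50 credits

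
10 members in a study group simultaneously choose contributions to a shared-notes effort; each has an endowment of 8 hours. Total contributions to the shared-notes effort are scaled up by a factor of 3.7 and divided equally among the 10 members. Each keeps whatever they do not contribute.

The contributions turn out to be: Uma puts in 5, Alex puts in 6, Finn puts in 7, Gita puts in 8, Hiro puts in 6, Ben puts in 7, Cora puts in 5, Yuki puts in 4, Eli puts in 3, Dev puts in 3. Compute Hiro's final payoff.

21.98 hours

Total contributed: 5 + 6 + 7 + 8 + 6 + 7 + 5 + 4 + 3 + 3 = 54.
Each receives 3.7 × 54 / 10 = 19.98 from the shared-notes effort.
Hiro keeps 8 − 6 = 2, so Hiro's payoff is 2 + 19.98 = 21.98.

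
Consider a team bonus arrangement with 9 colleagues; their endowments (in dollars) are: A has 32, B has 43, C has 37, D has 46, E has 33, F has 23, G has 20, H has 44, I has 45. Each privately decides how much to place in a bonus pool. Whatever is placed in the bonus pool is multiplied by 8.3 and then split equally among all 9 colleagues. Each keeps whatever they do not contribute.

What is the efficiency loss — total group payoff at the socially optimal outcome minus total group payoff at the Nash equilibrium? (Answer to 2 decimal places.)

The private return per contributed unit is 8.3/9 = 0.9222 < 1 for every player regardless of endowment, so the Nash equilibrium is zero contribution and the group total is Σ E_j = 32 + 43 + 37 + 46 + 33 + 23 + 20 + 44 + 45 = 323.
Each contributed unit returns 8.300 to the group, so the social optimum is full contribution by everyone: group total = 8.300 × 323 = 2680.90.
Efficiency loss = (8.300 − 1) × 323 = 2357.90.

2357.90 dollars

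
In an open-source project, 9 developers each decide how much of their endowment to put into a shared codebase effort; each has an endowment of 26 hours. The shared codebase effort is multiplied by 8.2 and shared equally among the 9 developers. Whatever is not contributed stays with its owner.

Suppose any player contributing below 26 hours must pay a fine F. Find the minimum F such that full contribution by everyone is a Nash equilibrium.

Given the others contribute fully, the best deviation is to contribute 0 (any partial contribution still incurs the fine and gives up units whose private return 0.9111 is below 1).
Deviating from 26 to 0 saves 26 hours but forfeits the deviator's share of the drop in the shared codebase effort: 8.2/9 × 26 = 23.69.
So the deviation gain is 26 − 23.69 = 2.31, and the fine must be at least 2.31 hours to wipe it out.

2.31 hours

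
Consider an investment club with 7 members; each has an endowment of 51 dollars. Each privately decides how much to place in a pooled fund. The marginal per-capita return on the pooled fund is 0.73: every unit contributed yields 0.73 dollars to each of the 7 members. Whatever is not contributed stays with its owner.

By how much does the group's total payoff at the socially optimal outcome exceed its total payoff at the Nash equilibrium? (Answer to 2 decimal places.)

1467.27 dollars

The private return per contributed unit is 0.73 < 1, so contributing 0 is dominant for every player. At the Nash equilibrium everyone keeps their 51, and the group total is 7 × 51 = 357.
Each contributed unit returns 5.110 to the group as a whole (0.73 to each of 7 players), which exceeds 1, so the social optimum is full contribution: group total = 5.110 × 357 = 1824.27.
Efficiency loss = 1824.27 − 357 = 1467.27.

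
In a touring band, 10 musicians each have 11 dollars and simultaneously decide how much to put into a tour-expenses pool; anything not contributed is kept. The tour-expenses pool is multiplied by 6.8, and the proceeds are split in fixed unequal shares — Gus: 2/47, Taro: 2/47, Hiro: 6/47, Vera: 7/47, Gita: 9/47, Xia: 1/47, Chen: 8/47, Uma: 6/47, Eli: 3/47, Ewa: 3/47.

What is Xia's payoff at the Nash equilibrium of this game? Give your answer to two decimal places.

Each unit j contributes comes back to j as 6.8 × (j's share), so j prefers to contribute only if that share exceeds 1/6.8 = 0.1471; otherwise keeping the unit dominates.
The shares above 0.1471 belong to Vera, Gita and Chen, contributing 11 each; the remaining 7 contribute 0. Total contributed: 33.
Xia keeps 11 and receives 6.8 × 33 × 1/47 = 4.77 from the tour-expenses pool, for a payoff of 15.77.

15.77 dollars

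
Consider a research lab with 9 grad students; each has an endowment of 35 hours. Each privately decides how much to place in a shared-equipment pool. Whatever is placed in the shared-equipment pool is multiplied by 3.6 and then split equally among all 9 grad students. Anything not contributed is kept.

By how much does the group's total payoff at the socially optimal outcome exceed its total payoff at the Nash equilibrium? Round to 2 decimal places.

Each contributed unit returns 3.6/9 = 0.4000 to its contributor — below 1 — so contributing 0 is dominant for every player. At the Nash equilibrium everyone keeps their 35, and the group total is 9 × 35 = 315.
Each contributed unit returns 3.600 to the group as a whole (0.4000 to each of 9 players), which exceeds 1, so the social optimum is full contribution: group total = 3.600 × 315 = 1134.00.
Efficiency loss = 1134.00 − 315 = 819.00.

819.00 hours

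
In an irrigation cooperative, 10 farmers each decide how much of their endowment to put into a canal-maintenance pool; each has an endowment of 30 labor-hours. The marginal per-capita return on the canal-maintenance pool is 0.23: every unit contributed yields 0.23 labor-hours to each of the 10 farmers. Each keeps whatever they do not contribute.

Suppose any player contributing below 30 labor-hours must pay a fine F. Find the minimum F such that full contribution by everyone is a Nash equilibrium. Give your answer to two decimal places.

23.10 labor-hours

Given the others contribute fully, the best deviation is to contribute 0 (any partial contribution still incurs the fine and gives up units whose private return 0.23 is below 1).
Deviating from 30 to 0 saves 30 labor-hours but forfeits the deviator's share of the drop in the canal-maintenance pool: 0.23 × 30 = 6.90.
So the deviation gain is 30 − 6.90 = 23.10, and the fine must be at least 23.10 labor-hours to wipe it out.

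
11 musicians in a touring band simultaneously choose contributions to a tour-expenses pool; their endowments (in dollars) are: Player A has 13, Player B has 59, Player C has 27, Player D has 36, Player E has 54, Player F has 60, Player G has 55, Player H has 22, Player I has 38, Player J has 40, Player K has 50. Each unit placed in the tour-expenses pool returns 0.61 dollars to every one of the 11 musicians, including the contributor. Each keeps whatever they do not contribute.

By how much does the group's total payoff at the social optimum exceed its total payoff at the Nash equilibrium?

2592.34 dollars

The private return per contributed unit is 0.61 < 1 for everyone, so the Nash equilibrium is zero contribution and the group total is Σ E_j = 13 + 59 + 27 + 36 + 54 + 60 + 55 + 22 + 38 + 40 + 50 = 454.
Each contributed unit returns 6.710 to the group, so the social optimum is full contribution by everyone: group total = 6.710 × 454 = 3046.34.
Efficiency loss = (6.710 − 1) × 454 = 2592.34.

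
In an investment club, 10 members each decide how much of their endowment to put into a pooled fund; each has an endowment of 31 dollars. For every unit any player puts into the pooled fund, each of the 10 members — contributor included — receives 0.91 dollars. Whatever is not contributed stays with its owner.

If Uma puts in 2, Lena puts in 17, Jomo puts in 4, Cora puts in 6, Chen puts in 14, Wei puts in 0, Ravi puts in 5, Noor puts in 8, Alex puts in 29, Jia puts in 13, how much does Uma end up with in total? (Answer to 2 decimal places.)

118.18 dollars

Total contributed: 2 + 17 + 4 + 6 + 14 + 0 + 5 + 8 + 29 + 13 = 98.
Each receives 0.91 × 98 = 89.18 from the pooled fund.
Uma keeps 31 − 2 = 29, so Uma's payoff is 29 + 89.18 = 118.18.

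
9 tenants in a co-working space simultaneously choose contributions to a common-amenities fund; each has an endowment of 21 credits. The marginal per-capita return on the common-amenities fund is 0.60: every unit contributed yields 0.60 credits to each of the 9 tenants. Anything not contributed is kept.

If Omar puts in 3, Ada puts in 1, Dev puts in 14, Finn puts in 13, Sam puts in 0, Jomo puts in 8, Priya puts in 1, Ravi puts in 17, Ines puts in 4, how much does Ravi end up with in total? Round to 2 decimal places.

Total contributed: 3 + 1 + 14 + 13 + 0 + 8 + 1 + 17 + 4 = 61.
Each receives 0.60 × 61 = 36.60 from the common-amenities fund.
Ravi keeps 21 − 17 = 4, so Ravi's payoff is 4 + 36.60 = 40.60.

40.60 credits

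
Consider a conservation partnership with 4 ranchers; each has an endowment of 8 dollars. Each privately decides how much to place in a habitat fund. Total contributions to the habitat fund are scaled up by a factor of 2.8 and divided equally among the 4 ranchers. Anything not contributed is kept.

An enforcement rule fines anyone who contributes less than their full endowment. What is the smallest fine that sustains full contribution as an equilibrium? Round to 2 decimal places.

Given the others contribute fully, the best deviation is to contribute 0 (any partial contribution still incurs the fine and gives up units whose private return 0.7000 is below 1).
Deviating from 8 to 0 saves 8 dollars but forfeits the deviator's share of the drop in the habitat fund: 2.8/4 × 8 = 5.60.
So the deviation gain is 8 − 5.60 = 2.40, and the fine must be at least 2.40 dollars to wipe it out.

2.40 dollars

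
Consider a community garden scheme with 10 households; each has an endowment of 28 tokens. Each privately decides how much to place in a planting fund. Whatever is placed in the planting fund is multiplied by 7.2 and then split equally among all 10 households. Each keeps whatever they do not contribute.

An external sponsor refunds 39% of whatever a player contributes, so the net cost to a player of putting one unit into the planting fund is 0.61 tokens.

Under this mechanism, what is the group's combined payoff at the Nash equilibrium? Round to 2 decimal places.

2125.20 tokens

Under the mechanism each unit contributed yields (7.2/10) / 0.61 = 1.1803 back to its contributor per unit of net cost, which exceeds 1, making full contribution the dominant choice for everyone.
At the Nash equilibrium everyone contributes 28. Group total payoff = 10 × (28 × 0.39 + 7.2 × 28) = 2125.20.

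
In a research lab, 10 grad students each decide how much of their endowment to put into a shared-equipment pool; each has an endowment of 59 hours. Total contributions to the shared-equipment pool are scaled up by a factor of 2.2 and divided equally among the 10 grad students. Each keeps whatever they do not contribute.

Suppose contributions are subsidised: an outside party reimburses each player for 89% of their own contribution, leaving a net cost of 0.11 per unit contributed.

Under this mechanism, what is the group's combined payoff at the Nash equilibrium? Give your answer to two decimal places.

With the mechanism, a contributed unit returns (2.2/10) / 0.11 = 2.0000 per unit of net cost to the contributor — now above 1 — so contributing fully is weakly dominant for every player.
So the Nash equilibrium is full contribution by all 10; the group earns 10 × (59 × 0.89 + 2.2 × 59) = 1823.10.

1823.10 hours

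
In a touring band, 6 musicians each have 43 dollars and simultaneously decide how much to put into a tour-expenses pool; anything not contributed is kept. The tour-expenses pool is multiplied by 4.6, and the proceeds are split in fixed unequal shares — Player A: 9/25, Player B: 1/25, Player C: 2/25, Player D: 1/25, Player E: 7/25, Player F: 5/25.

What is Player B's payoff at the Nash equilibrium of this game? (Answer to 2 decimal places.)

58.82 dollars

A player with share s gets back 4.6·s per unit contributed, so full contribution is dominant for anyone with s > 1/4.6 = 0.2174 and zero contribution is dominant for anyone below.
Player A and Player E are above the threshold, contributing 43 each; the remaining 4 contribute 0. Total contributed: 86.
Player B keeps 43 and receives 4.6 × 86 × 1/25 = 15.82 from the tour-expenses pool, for a payoff of 58.82.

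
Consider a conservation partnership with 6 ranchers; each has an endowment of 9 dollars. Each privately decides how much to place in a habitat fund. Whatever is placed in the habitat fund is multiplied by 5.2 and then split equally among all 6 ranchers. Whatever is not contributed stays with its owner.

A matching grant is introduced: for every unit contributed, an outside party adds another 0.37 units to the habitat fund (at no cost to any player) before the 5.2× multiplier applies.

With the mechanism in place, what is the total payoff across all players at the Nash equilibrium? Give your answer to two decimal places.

384.70 dollars

The effective private return per unit is now 5.2 × 1.37 / 6 = 1.1873 > 1, so every player's dominant strategy flips to full contribution.
At the Nash equilibrium everyone contributes 9. Group total payoff = 5.2 × 1.37 × 54 = 384.70.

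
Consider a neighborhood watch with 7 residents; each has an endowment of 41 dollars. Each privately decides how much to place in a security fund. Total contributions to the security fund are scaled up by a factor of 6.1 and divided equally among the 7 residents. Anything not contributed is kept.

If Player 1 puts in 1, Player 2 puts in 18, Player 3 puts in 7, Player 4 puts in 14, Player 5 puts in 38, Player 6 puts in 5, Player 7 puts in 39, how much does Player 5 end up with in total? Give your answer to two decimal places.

109.31 dollars

Total contributed: 1 + 18 + 7 + 14 + 38 + 5 + 39 = 122.
Each receives 6.1 × 122 / 7 = 106.31 from the security fund.
Player 5 keeps 41 − 38 = 3, so Player 5's payoff is 3 + 106.31 = 109.31.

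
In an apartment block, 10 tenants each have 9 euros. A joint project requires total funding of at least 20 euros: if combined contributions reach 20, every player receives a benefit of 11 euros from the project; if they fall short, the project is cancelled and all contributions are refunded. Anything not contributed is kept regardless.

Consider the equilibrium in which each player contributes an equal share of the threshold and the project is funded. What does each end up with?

Equal share of the threshold: 20/10 = 2.
At this profile no one gains by cutting their contribution: any cut drops the total below 20, the project is cancelled, contributions are refunded, and the deviator ends with 9, which is less than 9 − 2 + 11 = 18. Contributing more than 2 just wastes the excess. So contributing exactly 2 is a best response.
Each player's payoff: 9 − 2 + 11 = 18.

18 euros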